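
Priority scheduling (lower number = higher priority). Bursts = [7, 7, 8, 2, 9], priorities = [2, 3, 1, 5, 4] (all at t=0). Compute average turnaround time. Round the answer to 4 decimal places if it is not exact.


Sort by priority (ascending = highest first):
Order: [(1, 8), (2, 7), (3, 7), (4, 9), (5, 2)]
Completion times:
  Priority 1, burst=8, C=8
  Priority 2, burst=7, C=15
  Priority 3, burst=7, C=22
  Priority 4, burst=9, C=31
  Priority 5, burst=2, C=33
Average turnaround = 109/5 = 21.8

21.8


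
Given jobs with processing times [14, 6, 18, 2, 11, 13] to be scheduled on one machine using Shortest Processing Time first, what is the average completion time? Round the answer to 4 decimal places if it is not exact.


Sort jobs by processing time (SPT order): [2, 6, 11, 13, 14, 18]
Compute completion times sequentially:
  Job 1: processing = 2, completes at 2
  Job 2: processing = 6, completes at 8
  Job 3: processing = 11, completes at 19
  Job 4: processing = 13, completes at 32
  Job 5: processing = 14, completes at 46
  Job 6: processing = 18, completes at 64
Sum of completion times = 171
Average completion time = 171/6 = 28.5

28.5


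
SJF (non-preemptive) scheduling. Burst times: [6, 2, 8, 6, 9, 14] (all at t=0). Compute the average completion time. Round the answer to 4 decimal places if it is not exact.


SJF order (ascending): [2, 6, 6, 8, 9, 14]
Completion times:
  Job 1: burst=2, C=2
  Job 2: burst=6, C=8
  Job 3: burst=6, C=14
  Job 4: burst=8, C=22
  Job 5: burst=9, C=31
  Job 6: burst=14, C=45
Average completion = 122/6 = 20.3333

20.3333


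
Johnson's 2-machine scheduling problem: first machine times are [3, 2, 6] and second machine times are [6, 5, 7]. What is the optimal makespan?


Apply Johnson's rule:
  Group 1 (a <= b): [(2, 2, 5), (1, 3, 6), (3, 6, 7)]
  Group 2 (a > b): []
Optimal job order: [2, 1, 3]
Schedule:
  Job 2: M1 done at 2, M2 done at 7
  Job 1: M1 done at 5, M2 done at 13
  Job 3: M1 done at 11, M2 done at 20
Makespan = 20

20


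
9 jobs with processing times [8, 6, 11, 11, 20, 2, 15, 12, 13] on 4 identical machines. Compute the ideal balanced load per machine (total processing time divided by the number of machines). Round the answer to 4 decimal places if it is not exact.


Total processing time = 8 + 6 + 11 + 11 + 20 + 2 + 15 + 12 + 13 = 98
Number of machines = 4
Ideal balanced load = 98 / 4 = 24.5

24.5


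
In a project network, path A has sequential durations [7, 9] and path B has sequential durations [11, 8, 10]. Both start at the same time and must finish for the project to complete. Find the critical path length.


Path A total = 7 + 9 = 16
Path B total = 11 + 8 + 10 = 29
Critical path = longest path = max(16, 29) = 29

29


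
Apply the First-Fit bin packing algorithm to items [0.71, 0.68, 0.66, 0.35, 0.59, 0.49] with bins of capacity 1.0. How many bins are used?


Place items sequentially using First-Fit:
  Item 0.71 -> new Bin 1
  Item 0.68 -> new Bin 2
  Item 0.66 -> new Bin 3
  Item 0.35 -> new Bin 4
  Item 0.59 -> Bin 4 (now 0.94)
  Item 0.49 -> new Bin 5
Total bins used = 5

5


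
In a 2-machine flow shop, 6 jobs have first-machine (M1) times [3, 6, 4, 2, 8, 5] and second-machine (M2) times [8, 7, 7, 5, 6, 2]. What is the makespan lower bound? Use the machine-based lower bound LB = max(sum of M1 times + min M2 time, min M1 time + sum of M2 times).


LB1 = sum(M1 times) + min(M2 times) = 28 + 2 = 30
LB2 = min(M1 times) + sum(M2 times) = 2 + 35 = 37
Lower bound = max(LB1, LB2) = max(30, 37) = 37

37


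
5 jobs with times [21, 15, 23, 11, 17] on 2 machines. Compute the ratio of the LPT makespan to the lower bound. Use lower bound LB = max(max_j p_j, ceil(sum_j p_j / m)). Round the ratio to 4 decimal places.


LPT order: [23, 21, 17, 15, 11]
Machine loads after assignment: [49, 38]
LPT makespan = 49
Lower bound = max(max_job, ceil(total/2)) = max(23, 44) = 44
Ratio = 49 / 44 = 1.1136

1.1136


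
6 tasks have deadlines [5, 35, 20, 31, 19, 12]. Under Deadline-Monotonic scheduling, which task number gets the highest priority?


Sort tasks by relative deadline (ascending):
  Task 1: deadline = 5
  Task 6: deadline = 12
  Task 5: deadline = 19
  Task 3: deadline = 20
  Task 4: deadline = 31
  Task 2: deadline = 35
Priority order (highest first): [1, 6, 5, 3, 4, 2]
Highest priority task = 1

1


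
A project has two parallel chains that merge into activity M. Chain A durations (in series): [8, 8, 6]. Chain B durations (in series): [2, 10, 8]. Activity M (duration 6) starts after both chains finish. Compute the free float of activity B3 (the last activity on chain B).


ES(B3) = sum of predecessors on chain B = 12
EF(B3) = ES + duration = 12 + 8 = 20
Successor of B3 is M. ES(M) = max(sum(A), sum(B)) = max(22, 20) = 22
Free float = ES(successor) - EF(current) = 22 - 20 = 2

2


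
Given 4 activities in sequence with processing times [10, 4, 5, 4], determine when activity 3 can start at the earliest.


Activity 3 starts after activities 1 through 2 complete.
Predecessor durations: [10, 4]
ES = 10 + 4 = 14

14


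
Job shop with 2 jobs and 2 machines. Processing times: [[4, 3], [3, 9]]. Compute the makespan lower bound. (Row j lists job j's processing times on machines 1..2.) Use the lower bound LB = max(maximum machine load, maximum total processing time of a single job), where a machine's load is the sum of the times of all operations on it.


Machine loads:
  Machine 1: 4 + 3 = 7
  Machine 2: 3 + 9 = 12
Max machine load = 12
Job totals:
  Job 1: 7
  Job 2: 12
Max job total = 12
Lower bound = max(12, 12) = 12

12


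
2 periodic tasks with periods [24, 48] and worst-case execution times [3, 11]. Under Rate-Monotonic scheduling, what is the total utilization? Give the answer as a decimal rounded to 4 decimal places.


Compute individual utilizations (exact fractions):
  Task 1: C/T = 3/24 = 1/8 (approx. 0.125)
  Task 2: C/T = 11/48 (approx. 0.2292)
Total utilization U = 1/8 + 11/48 = 17/48
Rounded to 4 decimal places: U = 0.3542
RM (Liu & Layland) bound for 2 tasks = 0.828427; compare with U = 17/48 (approx. 0.354167)
U <= bound, so schedulable by RM sufficient condition.

0.3542


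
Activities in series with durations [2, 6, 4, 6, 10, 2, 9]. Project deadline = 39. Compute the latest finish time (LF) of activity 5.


LF(activity 5) = deadline - sum of successor durations
Successors: activities 6 through 7 with durations [2, 9]
Sum of successor durations = 11
LF = 39 - 11 = 28

28


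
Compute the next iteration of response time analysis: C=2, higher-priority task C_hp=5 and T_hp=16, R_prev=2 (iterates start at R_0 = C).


R_next = C + ceil(R_prev / T_hp) * C_hp
ceil(2 / 16) = ceil(0.125) = 1
Interference = 1 * 5 = 5
R_next = 2 + 5 = 7

7


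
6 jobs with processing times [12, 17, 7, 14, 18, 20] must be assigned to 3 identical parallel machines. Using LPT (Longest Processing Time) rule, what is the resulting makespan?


Sort jobs in decreasing order (LPT): [20, 18, 17, 14, 12, 7]
Assign each job to the least loaded machine:
  Machine 1: jobs [20, 7], load = 27
  Machine 2: jobs [18, 12], load = 30
  Machine 3: jobs [17, 14], load = 31
Makespan = max load = 31

31


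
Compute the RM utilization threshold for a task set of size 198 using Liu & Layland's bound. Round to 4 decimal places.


Compute 2^(1/198) = 1.0035068781
Subtract 1: 1.0035068781 - 1 = 0.0035068781
Multiply by n: 198 * 0.0035068781 = 0.6943618638
Round to 4 dp: 0.6944

0.6944


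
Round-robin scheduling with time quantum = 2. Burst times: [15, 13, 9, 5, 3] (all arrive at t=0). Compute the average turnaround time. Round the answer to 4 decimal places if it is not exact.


Time quantum = 2
Execution trace:
  J1 runs 2 units, time = 2
  J2 runs 2 units, time = 4
  J3 runs 2 units, time = 6
  J4 runs 2 units, time = 8
  J5 runs 2 units, time = 10
  J1 runs 2 units, time = 12
  J2 runs 2 units, time = 14
  J3 runs 2 units, time = 16
  J4 runs 2 units, time = 18
  J5 runs 1 units, time = 19
  J1 runs 2 units, time = 21
  J2 runs 2 units, time = 23
  J3 runs 2 units, time = 25
  J4 runs 1 units, time = 26
  J1 runs 2 units, time = 28
  J2 runs 2 units, time = 30
  J3 runs 2 units, time = 32
  J1 runs 2 units, time = 34
  J2 runs 2 units, time = 36
  J3 runs 1 units, time = 37
  J1 runs 2 units, time = 39
  J2 runs 2 units, time = 41
  J1 runs 2 units, time = 43
  J2 runs 1 units, time = 44
  J1 runs 1 units, time = 45
Finish times: [45, 44, 37, 26, 19]
Average turnaround = 171/5 = 34.2

34.2


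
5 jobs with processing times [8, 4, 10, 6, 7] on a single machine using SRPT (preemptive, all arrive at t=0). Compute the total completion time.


Since all jobs arrive at t=0, SRPT equals SPT ordering.
SPT order: [4, 6, 7, 8, 10]
Completion times:
  Job 1: p=4, C=4
  Job 2: p=6, C=10
  Job 3: p=7, C=17
  Job 4: p=8, C=25
  Job 5: p=10, C=35
Total completion time = 4 + 10 + 17 + 25 + 35 = 91

91


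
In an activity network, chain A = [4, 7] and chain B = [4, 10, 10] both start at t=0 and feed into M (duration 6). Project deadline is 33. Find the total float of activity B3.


Forward pass: ES(B3) = sum of predecessors on chain B = 14
EF = ES + duration = 14 + 10 = 24
Backward pass: LF(M) = deadline = 33; LS(M) = 33 - 6 = 27
LF(B3) = LS(M) - sum(successors on chain B) = 27 - 0 = 27
LS = LF - duration = 27 - 10 = 17
Total float = LS - ES = 17 - 14 = 3

3


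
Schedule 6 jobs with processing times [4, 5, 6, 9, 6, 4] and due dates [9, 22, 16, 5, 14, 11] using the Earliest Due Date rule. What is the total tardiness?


Sort by due date (EDD order): [(9, 5), (4, 9), (4, 11), (6, 14), (6, 16), (5, 22)]
Compute completion times and tardiness:
  Job 1: p=9, d=5, C=9, tardiness=max(0,9-5)=4
  Job 2: p=4, d=9, C=13, tardiness=max(0,13-9)=4
  Job 3: p=4, d=11, C=17, tardiness=max(0,17-11)=6
  Job 4: p=6, d=14, C=23, tardiness=max(0,23-14)=9
  Job 5: p=6, d=16, C=29, tardiness=max(0,29-16)=13
  Job 6: p=5, d=22, C=34, tardiness=max(0,34-22)=12
Total tardiness = 48

48


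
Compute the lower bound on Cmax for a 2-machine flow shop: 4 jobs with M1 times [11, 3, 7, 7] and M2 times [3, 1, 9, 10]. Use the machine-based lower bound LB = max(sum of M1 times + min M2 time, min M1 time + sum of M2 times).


LB1 = sum(M1 times) + min(M2 times) = 28 + 1 = 29
LB2 = min(M1 times) + sum(M2 times) = 3 + 23 = 26
Lower bound = max(LB1, LB2) = max(29, 26) = 29

29


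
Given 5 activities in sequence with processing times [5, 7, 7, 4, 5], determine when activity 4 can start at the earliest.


Activity 4 starts after activities 1 through 3 complete.
Predecessor durations: [5, 7, 7]
ES = 5 + 7 + 7 = 19

19


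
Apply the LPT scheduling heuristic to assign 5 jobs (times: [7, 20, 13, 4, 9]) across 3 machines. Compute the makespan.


Sort jobs in decreasing order (LPT): [20, 13, 9, 7, 4]
Assign each job to the least loaded machine:
  Machine 1: jobs [20], load = 20
  Machine 2: jobs [13, 4], load = 17
  Machine 3: jobs [9, 7], load = 16
Makespan = max load = 20

20


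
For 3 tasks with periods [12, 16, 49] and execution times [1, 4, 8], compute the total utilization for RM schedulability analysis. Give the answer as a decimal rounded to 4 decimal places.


Compute individual utilizations (exact fractions):
  Task 1: C/T = 1/12 (approx. 0.0833)
  Task 2: C/T = 4/16 = 1/4 (approx. 0.25)
  Task 3: C/T = 8/49 (approx. 0.1633)
Total utilization U = 1/12 + 1/4 + 8/49 = 73/147
Rounded to 4 decimal places: U = 0.4966
RM (Liu & Layland) bound for 3 tasks = 0.779763; compare with U = 73/147 (approx. 0.496599)
U <= bound, so schedulable by RM sufficient condition.

0.4966


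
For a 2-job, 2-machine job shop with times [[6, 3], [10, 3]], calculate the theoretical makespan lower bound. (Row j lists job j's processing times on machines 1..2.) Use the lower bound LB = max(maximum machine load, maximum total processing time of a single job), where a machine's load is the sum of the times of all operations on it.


Machine loads:
  Machine 1: 6 + 10 = 16
  Machine 2: 3 + 3 = 6
Max machine load = 16
Job totals:
  Job 1: 9
  Job 2: 13
Max job total = 13
Lower bound = max(16, 13) = 16

16


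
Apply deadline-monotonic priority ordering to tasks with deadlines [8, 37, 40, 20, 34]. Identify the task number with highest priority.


Sort tasks by relative deadline (ascending):
  Task 1: deadline = 8
  Task 4: deadline = 20
  Task 5: deadline = 34
  Task 2: deadline = 37
  Task 3: deadline = 40
Priority order (highest first): [1, 4, 5, 2, 3]
Highest priority task = 1

1


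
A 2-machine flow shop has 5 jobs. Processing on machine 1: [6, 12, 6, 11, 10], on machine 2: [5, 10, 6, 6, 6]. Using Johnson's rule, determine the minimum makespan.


Apply Johnson's rule:
  Group 1 (a <= b): [(3, 6, 6)]
  Group 2 (a > b): [(2, 12, 10), (4, 11, 6), (5, 10, 6), (1, 6, 5)]
Optimal job order: [3, 2, 4, 5, 1]
Schedule:
  Job 3: M1 done at 6, M2 done at 12
  Job 2: M1 done at 18, M2 done at 28
  Job 4: M1 done at 29, M2 done at 35
  Job 5: M1 done at 39, M2 done at 45
  Job 1: M1 done at 45, M2 done at 50
Makespan = 50

50


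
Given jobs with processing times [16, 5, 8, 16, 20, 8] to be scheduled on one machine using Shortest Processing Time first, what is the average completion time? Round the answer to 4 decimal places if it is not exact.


Sort jobs by processing time (SPT order): [5, 8, 8, 16, 16, 20]
Compute completion times sequentially:
  Job 1: processing = 5, completes at 5
  Job 2: processing = 8, completes at 13
  Job 3: processing = 8, completes at 21
  Job 4: processing = 16, completes at 37
  Job 5: processing = 16, completes at 53
  Job 6: processing = 20, completes at 73
Sum of completion times = 202
Average completion time = 202/6 = 33.6667

33.6667


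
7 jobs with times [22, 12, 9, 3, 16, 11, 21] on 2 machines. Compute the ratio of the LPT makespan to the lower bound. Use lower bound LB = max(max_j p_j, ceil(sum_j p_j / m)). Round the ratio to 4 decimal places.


LPT order: [22, 21, 16, 12, 11, 9, 3]
Machine loads after assignment: [48, 46]
LPT makespan = 48
Lower bound = max(max_job, ceil(total/2)) = max(22, 47) = 47
Ratio = 48 / 47 = 1.0213

1.0213


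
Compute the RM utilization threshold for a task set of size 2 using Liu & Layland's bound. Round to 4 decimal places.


Compute 2^(1/2) = 1.4142135624
Subtract 1: 1.4142135624 - 1 = 0.4142135624
Multiply by n: 2 * 0.4142135624 = 0.8284271248
Round to 4 dp: 0.8284

0.8284


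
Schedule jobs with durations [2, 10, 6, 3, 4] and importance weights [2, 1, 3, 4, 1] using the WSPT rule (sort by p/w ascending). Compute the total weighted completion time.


Compute p/w ratios and sort ascending (WSPT): [(3, 4), (2, 2), (6, 3), (4, 1), (10, 1)]
Compute weighted completion times:
  Job (p=3,w=4): C=3, w*C=4*3=12
  Job (p=2,w=2): C=5, w*C=2*5=10
  Job (p=6,w=3): C=11, w*C=3*11=33
  Job (p=4,w=1): C=15, w*C=1*15=15
  Job (p=10,w=1): C=25, w*C=1*25=25
Total weighted completion time = 95

95


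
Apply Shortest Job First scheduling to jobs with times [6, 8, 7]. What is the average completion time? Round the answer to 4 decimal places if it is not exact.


SJF order (ascending): [6, 7, 8]
Completion times:
  Job 1: burst=6, C=6
  Job 2: burst=7, C=13
  Job 3: burst=8, C=21
Average completion = 40/3 = 13.3333

13.3333


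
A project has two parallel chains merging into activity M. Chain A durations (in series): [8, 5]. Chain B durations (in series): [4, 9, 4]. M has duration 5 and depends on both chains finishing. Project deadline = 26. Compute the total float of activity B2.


Forward pass: ES(B2) = sum of predecessors on chain B = 4
EF = ES + duration = 4 + 9 = 13
Backward pass: LF(M) = deadline = 26; LS(M) = 26 - 5 = 21
LF(B2) = LS(M) - sum(successors on chain B) = 21 - 4 = 17
LS = LF - duration = 17 - 9 = 8
Total float = LS - ES = 8 - 4 = 4

4


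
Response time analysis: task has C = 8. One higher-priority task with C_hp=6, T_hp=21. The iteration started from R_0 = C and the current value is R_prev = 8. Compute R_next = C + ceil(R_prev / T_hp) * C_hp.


R_next = C + ceil(R_prev / T_hp) * C_hp
ceil(8 / 21) = ceil(0.381) = 1
Interference = 1 * 6 = 6
R_next = 8 + 6 = 14

14


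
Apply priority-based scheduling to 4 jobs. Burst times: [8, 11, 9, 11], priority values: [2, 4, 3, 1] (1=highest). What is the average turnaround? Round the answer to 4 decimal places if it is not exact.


Sort by priority (ascending = highest first):
Order: [(1, 11), (2, 8), (3, 9), (4, 11)]
Completion times:
  Priority 1, burst=11, C=11
  Priority 2, burst=8, C=19
  Priority 3, burst=9, C=28
  Priority 4, burst=11, C=39
Average turnaround = 97/4 = 24.25

24.25


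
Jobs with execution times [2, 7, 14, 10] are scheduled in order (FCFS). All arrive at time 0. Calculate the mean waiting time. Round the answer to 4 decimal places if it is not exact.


FCFS order (as given): [2, 7, 14, 10]
Waiting times:
  Job 1: wait = 0
  Job 2: wait = 2
  Job 3: wait = 9
  Job 4: wait = 23
Sum of waiting times = 34
Average waiting time = 34/4 = 8.5

8.5


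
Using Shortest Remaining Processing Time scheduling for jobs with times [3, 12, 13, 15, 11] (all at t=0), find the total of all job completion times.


Since all jobs arrive at t=0, SRPT equals SPT ordering.
SPT order: [3, 11, 12, 13, 15]
Completion times:
  Job 1: p=3, C=3
  Job 2: p=11, C=14
  Job 3: p=12, C=26
  Job 4: p=13, C=39
  Job 5: p=15, C=54
Total completion time = 3 + 14 + 26 + 39 + 54 = 136

136


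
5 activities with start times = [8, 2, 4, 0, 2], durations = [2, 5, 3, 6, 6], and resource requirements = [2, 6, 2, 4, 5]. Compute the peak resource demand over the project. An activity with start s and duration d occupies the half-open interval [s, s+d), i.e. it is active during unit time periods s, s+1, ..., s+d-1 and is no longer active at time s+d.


Each activity i is active on [start_i, start_i + duration_i).
Compute total resource usage per time slot:
  t=0: active resources = [4], total = 4
  t=1: active resources = [4], total = 4
  t=2: active resources = [6, 4, 5], total = 15
  t=3: active resources = [6, 4, 5], total = 15
  t=4: active resources = [6, 2, 4, 5], total = 17
  t=5: active resources = [6, 2, 4, 5], total = 17
  t=6: active resources = [6, 2, 5], total = 13
  t=7: active resources = [5], total = 5
  t=8: active resources = [2], total = 2
  t=9: active resources = [2], total = 2
Peak resource demand = 17

17


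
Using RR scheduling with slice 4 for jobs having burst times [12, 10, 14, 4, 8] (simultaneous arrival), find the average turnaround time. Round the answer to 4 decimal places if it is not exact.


Time quantum = 4
Execution trace:
  J1 runs 4 units, time = 4
  J2 runs 4 units, time = 8
  J3 runs 4 units, time = 12
  J4 runs 4 units, time = 16
  J5 runs 4 units, time = 20
  J1 runs 4 units, time = 24
  J2 runs 4 units, time = 28
  J3 runs 4 units, time = 32
  J5 runs 4 units, time = 36
  J1 runs 4 units, time = 40
  J2 runs 2 units, time = 42
  J3 runs 4 units, time = 46
  J3 runs 2 units, time = 48
Finish times: [40, 42, 48, 16, 36]
Average turnaround = 182/5 = 36.4

36.4


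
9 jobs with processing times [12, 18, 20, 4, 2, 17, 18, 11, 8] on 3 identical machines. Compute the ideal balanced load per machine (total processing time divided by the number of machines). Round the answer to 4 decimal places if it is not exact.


Total processing time = 12 + 18 + 20 + 4 + 2 + 17 + 18 + 11 + 8 = 110
Number of machines = 3
Ideal balanced load = 110 / 3 = 36.6667

36.6667


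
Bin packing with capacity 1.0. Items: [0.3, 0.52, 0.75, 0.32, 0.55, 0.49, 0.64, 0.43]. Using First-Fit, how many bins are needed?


Place items sequentially using First-Fit:
  Item 0.3 -> new Bin 1
  Item 0.52 -> Bin 1 (now 0.82)
  Item 0.75 -> new Bin 2
  Item 0.32 -> new Bin 3
  Item 0.55 -> Bin 3 (now 0.87)
  Item 0.49 -> new Bin 4
  Item 0.64 -> new Bin 5
  Item 0.43 -> Bin 4 (now 0.92)
Total bins used = 5

5


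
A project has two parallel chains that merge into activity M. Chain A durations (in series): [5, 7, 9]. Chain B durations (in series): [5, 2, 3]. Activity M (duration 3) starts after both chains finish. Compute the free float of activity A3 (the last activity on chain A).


ES(A3) = sum of predecessors on chain A = 12
EF(A3) = ES + duration = 12 + 9 = 21
Successor of A3 is M. ES(M) = max(sum(A), sum(B)) = max(21, 10) = 21
Free float = ES(successor) - EF(current) = 21 - 21 = 0

0


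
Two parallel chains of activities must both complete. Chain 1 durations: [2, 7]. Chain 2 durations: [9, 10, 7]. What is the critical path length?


Path A total = 2 + 7 = 9
Path B total = 9 + 10 + 7 = 26
Critical path = longest path = max(9, 26) = 26

26


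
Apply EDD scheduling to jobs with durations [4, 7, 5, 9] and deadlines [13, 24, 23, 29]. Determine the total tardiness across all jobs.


Sort by due date (EDD order): [(4, 13), (5, 23), (7, 24), (9, 29)]
Compute completion times and tardiness:
  Job 1: p=4, d=13, C=4, tardiness=max(0,4-13)=0
  Job 2: p=5, d=23, C=9, tardiness=max(0,9-23)=0
  Job 3: p=7, d=24, C=16, tardiness=max(0,16-24)=0
  Job 4: p=9, d=29, C=25, tardiness=max(0,25-29)=0
Total tardiness = 0

0


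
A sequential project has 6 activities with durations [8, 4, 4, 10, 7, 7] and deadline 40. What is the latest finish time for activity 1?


LF(activity 1) = deadline - sum of successor durations
Successors: activities 2 through 6 with durations [4, 4, 10, 7, 7]
Sum of successor durations = 32
LF = 40 - 32 = 8

8


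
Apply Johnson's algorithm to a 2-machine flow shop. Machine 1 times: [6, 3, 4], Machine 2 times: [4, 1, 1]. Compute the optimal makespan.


Apply Johnson's rule:
  Group 1 (a <= b): []
  Group 2 (a > b): [(1, 6, 4), (2, 3, 1), (3, 4, 1)]
Optimal job order: [1, 2, 3]
Schedule:
  Job 1: M1 done at 6, M2 done at 10
  Job 2: M1 done at 9, M2 done at 11
  Job 3: M1 done at 13, M2 done at 14
Makespan = 14

14


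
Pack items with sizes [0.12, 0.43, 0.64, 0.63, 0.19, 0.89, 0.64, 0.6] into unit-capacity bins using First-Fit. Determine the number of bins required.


Place items sequentially using First-Fit:
  Item 0.12 -> new Bin 1
  Item 0.43 -> Bin 1 (now 0.55)
  Item 0.64 -> new Bin 2
  Item 0.63 -> new Bin 3
  Item 0.19 -> Bin 1 (now 0.74)
  Item 0.89 -> new Bin 4
  Item 0.64 -> new Bin 5
  Item 0.6 -> new Bin 6
Total bins used = 6

6


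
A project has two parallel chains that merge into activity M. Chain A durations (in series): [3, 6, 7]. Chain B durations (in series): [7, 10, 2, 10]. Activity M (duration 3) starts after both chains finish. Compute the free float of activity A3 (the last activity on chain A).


ES(A3) = sum of predecessors on chain A = 9
EF(A3) = ES + duration = 9 + 7 = 16
Successor of A3 is M. ES(M) = max(sum(A), sum(B)) = max(16, 29) = 29
Free float = ES(successor) - EF(current) = 29 - 16 = 13

13


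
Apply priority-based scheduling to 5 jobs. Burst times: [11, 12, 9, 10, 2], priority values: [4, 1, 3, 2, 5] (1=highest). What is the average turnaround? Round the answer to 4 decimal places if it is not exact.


Sort by priority (ascending = highest first):
Order: [(1, 12), (2, 10), (3, 9), (4, 11), (5, 2)]
Completion times:
  Priority 1, burst=12, C=12
  Priority 2, burst=10, C=22
  Priority 3, burst=9, C=31
  Priority 4, burst=11, C=42
  Priority 5, burst=2, C=44
Average turnaround = 151/5 = 30.2

30.2


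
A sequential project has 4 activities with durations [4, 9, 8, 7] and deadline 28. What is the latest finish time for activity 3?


LF(activity 3) = deadline - sum of successor durations
Successors: activities 4 through 4 with durations [7]
Sum of successor durations = 7
LF = 28 - 7 = 21

21


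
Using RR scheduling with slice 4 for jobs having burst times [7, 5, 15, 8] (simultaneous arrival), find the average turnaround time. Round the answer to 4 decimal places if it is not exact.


Time quantum = 4
Execution trace:
  J1 runs 4 units, time = 4
  J2 runs 4 units, time = 8
  J3 runs 4 units, time = 12
  J4 runs 4 units, time = 16
  J1 runs 3 units, time = 19
  J2 runs 1 units, time = 20
  J3 runs 4 units, time = 24
  J4 runs 4 units, time = 28
  J3 runs 4 units, time = 32
  J3 runs 3 units, time = 35
Finish times: [19, 20, 35, 28]
Average turnaround = 102/4 = 25.5

25.5


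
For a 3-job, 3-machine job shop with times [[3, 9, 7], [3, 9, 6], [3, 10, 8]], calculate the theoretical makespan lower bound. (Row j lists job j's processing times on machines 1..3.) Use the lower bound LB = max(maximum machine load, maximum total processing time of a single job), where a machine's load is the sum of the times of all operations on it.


Machine loads:
  Machine 1: 3 + 3 + 3 = 9
  Machine 2: 9 + 9 + 10 = 28
  Machine 3: 7 + 6 + 8 = 21
Max machine load = 28
Job totals:
  Job 1: 19
  Job 2: 18
  Job 3: 21
Max job total = 21
Lower bound = max(28, 21) = 28

28


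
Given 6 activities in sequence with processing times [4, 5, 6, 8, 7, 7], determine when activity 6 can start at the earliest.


Activity 6 starts after activities 1 through 5 complete.
Predecessor durations: [4, 5, 6, 8, 7]
ES = 4 + 5 + 6 + 8 + 7 = 30

30


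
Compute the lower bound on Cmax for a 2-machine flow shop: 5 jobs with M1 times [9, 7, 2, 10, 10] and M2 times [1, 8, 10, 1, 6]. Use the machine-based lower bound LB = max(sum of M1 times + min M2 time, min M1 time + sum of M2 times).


LB1 = sum(M1 times) + min(M2 times) = 38 + 1 = 39
LB2 = min(M1 times) + sum(M2 times) = 2 + 26 = 28
Lower bound = max(LB1, LB2) = max(39, 28) = 39

39


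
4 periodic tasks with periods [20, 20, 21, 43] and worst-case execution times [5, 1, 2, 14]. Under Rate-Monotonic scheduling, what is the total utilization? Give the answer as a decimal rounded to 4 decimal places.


Compute individual utilizations (exact fractions):
  Task 1: C/T = 5/20 = 1/4 (approx. 0.25)
  Task 2: C/T = 1/20 (approx. 0.05)
  Task 3: C/T = 2/21 (approx. 0.0952)
  Task 4: C/T = 14/43 (approx. 0.3256)
Total utilization U = 1/4 + 1/20 + 2/21 + 14/43 = 6509/9030
Rounded to 4 decimal places: U = 0.7208
RM (Liu & Layland) bound for 4 tasks = 0.756828; compare with U = 6509/9030 (approx. 0.720819)
U <= bound, so schedulable by RM sufficient condition.

0.7208


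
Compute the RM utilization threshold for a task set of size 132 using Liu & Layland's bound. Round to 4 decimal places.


Compute 2^(1/132) = 1.0052649263
Subtract 1: 1.0052649263 - 1 = 0.0052649263
Multiply by n: 132 * 0.0052649263 = 0.6949702716
Round to 4 dp: 0.6950

0.6950


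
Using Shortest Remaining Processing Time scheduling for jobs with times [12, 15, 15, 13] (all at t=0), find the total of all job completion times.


Since all jobs arrive at t=0, SRPT equals SPT ordering.
SPT order: [12, 13, 15, 15]
Completion times:
  Job 1: p=12, C=12
  Job 2: p=13, C=25
  Job 3: p=15, C=40
  Job 4: p=15, C=55
Total completion time = 12 + 25 + 40 + 55 = 132

132


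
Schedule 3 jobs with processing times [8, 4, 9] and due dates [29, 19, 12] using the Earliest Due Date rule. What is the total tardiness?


Sort by due date (EDD order): [(9, 12), (4, 19), (8, 29)]
Compute completion times and tardiness:
  Job 1: p=9, d=12, C=9, tardiness=max(0,9-12)=0
  Job 2: p=4, d=19, C=13, tardiness=max(0,13-19)=0
  Job 3: p=8, d=29, C=21, tardiness=max(0,21-29)=0
Total tardiness = 0

0


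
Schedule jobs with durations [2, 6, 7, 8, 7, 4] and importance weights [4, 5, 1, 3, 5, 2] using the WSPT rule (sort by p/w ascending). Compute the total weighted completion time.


Compute p/w ratios and sort ascending (WSPT): [(2, 4), (6, 5), (7, 5), (4, 2), (8, 3), (7, 1)]
Compute weighted completion times:
  Job (p=2,w=4): C=2, w*C=4*2=8
  Job (p=6,w=5): C=8, w*C=5*8=40
  Job (p=7,w=5): C=15, w*C=5*15=75
  Job (p=4,w=2): C=19, w*C=2*19=38
  Job (p=8,w=3): C=27, w*C=3*27=81
  Job (p=7,w=1): C=34, w*C=1*34=34
Total weighted completion time = 276

276


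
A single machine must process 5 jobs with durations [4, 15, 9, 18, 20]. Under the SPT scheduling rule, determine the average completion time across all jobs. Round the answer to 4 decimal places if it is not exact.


Sort jobs by processing time (SPT order): [4, 9, 15, 18, 20]
Compute completion times sequentially:
  Job 1: processing = 4, completes at 4
  Job 2: processing = 9, completes at 13
  Job 3: processing = 15, completes at 28
  Job 4: processing = 18, completes at 46
  Job 5: processing = 20, completes at 66
Sum of completion times = 157
Average completion time = 157/5 = 31.4

31.4


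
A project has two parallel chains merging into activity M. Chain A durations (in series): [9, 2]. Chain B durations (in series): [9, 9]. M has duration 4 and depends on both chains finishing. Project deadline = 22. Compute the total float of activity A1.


Forward pass: ES(A1) = sum of predecessors on chain A = 0
EF = ES + duration = 0 + 9 = 9
Backward pass: LF(M) = deadline = 22; LS(M) = 22 - 4 = 18
LF(A1) = LS(M) - sum(successors on chain A) = 18 - 2 = 16
LS = LF - duration = 16 - 9 = 7
Total float = LS - ES = 7 - 0 = 7

7


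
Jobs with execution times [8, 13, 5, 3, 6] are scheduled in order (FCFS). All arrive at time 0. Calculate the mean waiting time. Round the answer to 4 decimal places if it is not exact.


FCFS order (as given): [8, 13, 5, 3, 6]
Waiting times:
  Job 1: wait = 0
  Job 2: wait = 8
  Job 3: wait = 21
  Job 4: wait = 26
  Job 5: wait = 29
Sum of waiting times = 84
Average waiting time = 84/5 = 16.8

16.8


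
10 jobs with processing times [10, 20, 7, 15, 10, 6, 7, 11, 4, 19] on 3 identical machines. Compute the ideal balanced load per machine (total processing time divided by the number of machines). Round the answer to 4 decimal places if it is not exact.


Total processing time = 10 + 20 + 7 + 15 + 10 + 6 + 7 + 11 + 4 + 19 = 109
Number of machines = 3
Ideal balanced load = 109 / 3 = 36.3333

36.3333


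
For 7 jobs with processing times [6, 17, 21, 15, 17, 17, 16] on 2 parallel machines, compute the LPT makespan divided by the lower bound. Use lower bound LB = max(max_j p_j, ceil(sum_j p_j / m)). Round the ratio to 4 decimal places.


LPT order: [21, 17, 17, 17, 16, 15, 6]
Machine loads after assignment: [53, 56]
LPT makespan = 56
Lower bound = max(max_job, ceil(total/2)) = max(21, 55) = 55
Ratio = 56 / 55 = 1.0182

1.0182


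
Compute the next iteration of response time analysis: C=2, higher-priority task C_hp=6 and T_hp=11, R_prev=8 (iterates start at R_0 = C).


R_next = C + ceil(R_prev / T_hp) * C_hp
ceil(8 / 11) = ceil(0.7273) = 1
Interference = 1 * 6 = 6
R_next = 2 + 6 = 8
R_next = R_prev, so the iteration has converged (response time = 8).

8


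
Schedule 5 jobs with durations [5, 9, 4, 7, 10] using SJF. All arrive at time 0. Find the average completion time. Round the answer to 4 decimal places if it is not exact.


SJF order (ascending): [4, 5, 7, 9, 10]
Completion times:
  Job 1: burst=4, C=4
  Job 2: burst=5, C=9
  Job 3: burst=7, C=16
  Job 4: burst=9, C=25
  Job 5: burst=10, C=35
Average completion = 89/5 = 17.8

17.8


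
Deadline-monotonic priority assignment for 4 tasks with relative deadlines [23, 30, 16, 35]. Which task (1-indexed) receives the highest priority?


Sort tasks by relative deadline (ascending):
  Task 3: deadline = 16
  Task 1: deadline = 23
  Task 2: deadline = 30
  Task 4: deadline = 35
Priority order (highest first): [3, 1, 2, 4]
Highest priority task = 3

3


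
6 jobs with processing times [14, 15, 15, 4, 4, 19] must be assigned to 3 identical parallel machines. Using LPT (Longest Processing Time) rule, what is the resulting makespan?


Sort jobs in decreasing order (LPT): [19, 15, 15, 14, 4, 4]
Assign each job to the least loaded machine:
  Machine 1: jobs [19, 4], load = 23
  Machine 2: jobs [15, 14], load = 29
  Machine 3: jobs [15, 4], load = 19
Makespan = max load = 29

29


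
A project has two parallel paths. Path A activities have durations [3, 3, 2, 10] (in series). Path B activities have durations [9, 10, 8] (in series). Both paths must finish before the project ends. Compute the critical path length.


Path A total = 3 + 3 + 2 + 10 = 18
Path B total = 9 + 10 + 8 = 27
Critical path = longest path = max(18, 27) = 27

27


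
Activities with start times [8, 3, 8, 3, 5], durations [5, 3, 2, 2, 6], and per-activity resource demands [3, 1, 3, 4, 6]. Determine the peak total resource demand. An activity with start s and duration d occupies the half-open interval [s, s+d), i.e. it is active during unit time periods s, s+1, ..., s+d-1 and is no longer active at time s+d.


Each activity i is active on [start_i, start_i + duration_i).
Compute total resource usage per time slot:
  t=0: active resources = [], total = 0
  t=1: active resources = [], total = 0
  t=2: active resources = [], total = 0
  t=3: active resources = [1, 4], total = 5
  t=4: active resources = [1, 4], total = 5
  t=5: active resources = [1, 6], total = 7
  t=6: active resources = [6], total = 6
  t=7: active resources = [6], total = 6
  t=8: active resources = [3, 3, 6], total = 12
  t=9: active resources = [3, 3, 6], total = 12
  t=10: active resources = [3, 6], total = 9
  t=11: active resources = [3], total = 3
  t=12: active resources = [3], total = 3
Peak resource demand = 12

12


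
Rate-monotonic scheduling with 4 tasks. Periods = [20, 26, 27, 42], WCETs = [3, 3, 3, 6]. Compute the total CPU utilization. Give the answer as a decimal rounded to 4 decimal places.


Compute individual utilizations (exact fractions):
  Task 1: C/T = 3/20 (approx. 0.15)
  Task 2: C/T = 3/26 (approx. 0.1154)
  Task 3: C/T = 3/27 = 1/9 (approx. 0.1111)
  Task 4: C/T = 6/42 = 1/7 (approx. 0.1429)
Total utilization U = 3/20 + 3/26 + 1/9 + 1/7 = 8507/16380
Rounded to 4 decimal places: U = 0.5194
RM (Liu & Layland) bound for 4 tasks = 0.756828; compare with U = 8507/16380 (approx. 0.519353)
U <= bound, so schedulable by RM sufficient condition.

0.5194


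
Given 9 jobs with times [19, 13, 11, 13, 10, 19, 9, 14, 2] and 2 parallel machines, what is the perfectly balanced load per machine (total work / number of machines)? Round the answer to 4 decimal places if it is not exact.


Total processing time = 19 + 13 + 11 + 13 + 10 + 19 + 9 + 14 + 2 = 110
Number of machines = 2
Ideal balanced load = 110 / 2 = 55.0

55.0


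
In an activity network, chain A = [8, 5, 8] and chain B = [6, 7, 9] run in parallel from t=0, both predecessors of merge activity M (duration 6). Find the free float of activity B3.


ES(B3) = sum of predecessors on chain B = 13
EF(B3) = ES + duration = 13 + 9 = 22
Successor of B3 is M. ES(M) = max(sum(A), sum(B)) = max(21, 22) = 22
Free float = ES(successor) - EF(current) = 22 - 22 = 0

0


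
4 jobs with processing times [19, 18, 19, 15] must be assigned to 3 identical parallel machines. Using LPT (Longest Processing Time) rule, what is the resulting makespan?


Sort jobs in decreasing order (LPT): [19, 19, 18, 15]
Assign each job to the least loaded machine:
  Machine 1: jobs [19], load = 19
  Machine 2: jobs [19], load = 19
  Machine 3: jobs [18, 15], load = 33
Makespan = max load = 33

33


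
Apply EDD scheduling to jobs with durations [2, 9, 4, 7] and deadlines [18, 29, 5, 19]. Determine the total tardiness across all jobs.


Sort by due date (EDD order): [(4, 5), (2, 18), (7, 19), (9, 29)]
Compute completion times and tardiness:
  Job 1: p=4, d=5, C=4, tardiness=max(0,4-5)=0
  Job 2: p=2, d=18, C=6, tardiness=max(0,6-18)=0
  Job 3: p=7, d=19, C=13, tardiness=max(0,13-19)=0
  Job 4: p=9, d=29, C=22, tardiness=max(0,22-29)=0
Total tardiness = 0

0


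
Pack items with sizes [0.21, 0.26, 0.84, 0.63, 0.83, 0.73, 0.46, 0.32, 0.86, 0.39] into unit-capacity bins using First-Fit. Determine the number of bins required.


Place items sequentially using First-Fit:
  Item 0.21 -> new Bin 1
  Item 0.26 -> Bin 1 (now 0.47)
  Item 0.84 -> new Bin 2
  Item 0.63 -> new Bin 3
  Item 0.83 -> new Bin 4
  Item 0.73 -> new Bin 5
  Item 0.46 -> Bin 1 (now 0.93)
  Item 0.32 -> Bin 3 (now 0.95)
  Item 0.86 -> new Bin 6
  Item 0.39 -> new Bin 7
Total bins used = 7

7


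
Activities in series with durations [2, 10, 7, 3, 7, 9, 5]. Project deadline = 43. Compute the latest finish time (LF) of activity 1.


LF(activity 1) = deadline - sum of successor durations
Successors: activities 2 through 7 with durations [10, 7, 3, 7, 9, 5]
Sum of successor durations = 41
LF = 43 - 41 = 2

2


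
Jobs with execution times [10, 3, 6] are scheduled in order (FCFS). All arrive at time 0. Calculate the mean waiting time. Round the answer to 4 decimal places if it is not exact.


FCFS order (as given): [10, 3, 6]
Waiting times:
  Job 1: wait = 0
  Job 2: wait = 10
  Job 3: wait = 13
Sum of waiting times = 23
Average waiting time = 23/3 = 7.6667

7.6667


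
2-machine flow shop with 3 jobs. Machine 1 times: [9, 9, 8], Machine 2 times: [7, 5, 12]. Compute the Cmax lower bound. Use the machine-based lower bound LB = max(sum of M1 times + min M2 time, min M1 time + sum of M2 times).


LB1 = sum(M1 times) + min(M2 times) = 26 + 5 = 31
LB2 = min(M1 times) + sum(M2 times) = 8 + 24 = 32
Lower bound = max(LB1, LB2) = max(31, 32) = 32

32


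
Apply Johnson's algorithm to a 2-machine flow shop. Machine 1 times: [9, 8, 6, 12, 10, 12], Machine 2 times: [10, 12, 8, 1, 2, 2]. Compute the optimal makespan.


Apply Johnson's rule:
  Group 1 (a <= b): [(3, 6, 8), (2, 8, 12), (1, 9, 10)]
  Group 2 (a > b): [(5, 10, 2), (6, 12, 2), (4, 12, 1)]
Optimal job order: [3, 2, 1, 5, 6, 4]
Schedule:
  Job 3: M1 done at 6, M2 done at 14
  Job 2: M1 done at 14, M2 done at 26
  Job 1: M1 done at 23, M2 done at 36
  Job 5: M1 done at 33, M2 done at 38
  Job 6: M1 done at 45, M2 done at 47
  Job 4: M1 done at 57, M2 done at 58
Makespan = 58

58


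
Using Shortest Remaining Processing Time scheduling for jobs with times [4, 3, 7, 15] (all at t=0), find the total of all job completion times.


Since all jobs arrive at t=0, SRPT equals SPT ordering.
SPT order: [3, 4, 7, 15]
Completion times:
  Job 1: p=3, C=3
  Job 2: p=4, C=7
  Job 3: p=7, C=14
  Job 4: p=15, C=29
Total completion time = 3 + 7 + 14 + 29 = 53

53


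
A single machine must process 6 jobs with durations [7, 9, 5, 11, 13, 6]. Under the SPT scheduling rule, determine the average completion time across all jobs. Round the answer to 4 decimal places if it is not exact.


Sort jobs by processing time (SPT order): [5, 6, 7, 9, 11, 13]
Compute completion times sequentially:
  Job 1: processing = 5, completes at 5
  Job 2: processing = 6, completes at 11
  Job 3: processing = 7, completes at 18
  Job 4: processing = 9, completes at 27
  Job 5: processing = 11, completes at 38
  Job 6: processing = 13, completes at 51
Sum of completion times = 150
Average completion time = 150/6 = 25.0

25.0


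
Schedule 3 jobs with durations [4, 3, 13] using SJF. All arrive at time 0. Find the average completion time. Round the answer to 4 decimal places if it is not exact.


SJF order (ascending): [3, 4, 13]
Completion times:
  Job 1: burst=3, C=3
  Job 2: burst=4, C=7
  Job 3: burst=13, C=20
Average completion = 30/3 = 10.0

10.0


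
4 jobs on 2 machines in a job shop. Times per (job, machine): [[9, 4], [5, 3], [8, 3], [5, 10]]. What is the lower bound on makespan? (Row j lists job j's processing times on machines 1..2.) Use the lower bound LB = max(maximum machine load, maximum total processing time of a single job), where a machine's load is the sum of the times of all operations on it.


Machine loads:
  Machine 1: 9 + 5 + 8 + 5 = 27
  Machine 2: 4 + 3 + 3 + 10 = 20
Max machine load = 27
Job totals:
  Job 1: 13
  Job 2: 8
  Job 3: 11
  Job 4: 15
Max job total = 15
Lower bound = max(27, 15) = 27

27


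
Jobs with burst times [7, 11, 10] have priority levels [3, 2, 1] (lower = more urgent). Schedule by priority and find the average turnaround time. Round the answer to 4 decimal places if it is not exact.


Sort by priority (ascending = highest first):
Order: [(1, 10), (2, 11), (3, 7)]
Completion times:
  Priority 1, burst=10, C=10
  Priority 2, burst=11, C=21
  Priority 3, burst=7, C=28
Average turnaround = 59/3 = 19.6667

19.6667


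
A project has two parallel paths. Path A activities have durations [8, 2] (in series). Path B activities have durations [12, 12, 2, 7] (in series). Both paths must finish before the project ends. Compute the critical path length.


Path A total = 8 + 2 = 10
Path B total = 12 + 12 + 2 + 7 = 33
Critical path = longest path = max(10, 33) = 33

33
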